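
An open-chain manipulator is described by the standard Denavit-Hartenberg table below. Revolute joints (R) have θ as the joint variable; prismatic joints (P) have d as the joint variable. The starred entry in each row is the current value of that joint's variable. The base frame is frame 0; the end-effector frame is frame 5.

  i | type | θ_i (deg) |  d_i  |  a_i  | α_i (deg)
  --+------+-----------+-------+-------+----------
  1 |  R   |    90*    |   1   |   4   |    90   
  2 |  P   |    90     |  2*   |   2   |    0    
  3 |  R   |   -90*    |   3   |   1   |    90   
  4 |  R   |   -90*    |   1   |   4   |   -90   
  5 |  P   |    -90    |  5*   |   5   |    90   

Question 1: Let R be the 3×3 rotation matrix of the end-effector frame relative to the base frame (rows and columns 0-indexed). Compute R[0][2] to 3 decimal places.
1.000

End-effector z-axis (col 2 of R) = (1.0000,-0.0000,0.0000)
R[0][2] = 1.0000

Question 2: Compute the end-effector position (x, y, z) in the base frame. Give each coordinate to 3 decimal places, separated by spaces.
after link 1: o_1 = (0.0000, 4.0000, 1.0000)
after link 2: o_2 = (2.0000, 4.0000, 3.0000)
after link 3: o_3 = (5.0000, 5.0000, 3.0000)
after link 4: o_4 = (1.0000, 5.0000, 2.0000)
after link 5: o_5 = (1.0000, 10.0000, -3.0000)

1.000 10.000 -3.000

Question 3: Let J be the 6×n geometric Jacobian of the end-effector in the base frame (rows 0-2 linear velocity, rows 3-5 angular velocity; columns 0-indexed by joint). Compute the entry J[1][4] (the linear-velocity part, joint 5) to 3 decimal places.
1.000

prismatic axis z_4 = (0.0000,1.0000,-0.0000)
J_v[:, 4] = z_4; J_ω[:, 4] = (0,0,0)
entry J[1][4] = 1.0000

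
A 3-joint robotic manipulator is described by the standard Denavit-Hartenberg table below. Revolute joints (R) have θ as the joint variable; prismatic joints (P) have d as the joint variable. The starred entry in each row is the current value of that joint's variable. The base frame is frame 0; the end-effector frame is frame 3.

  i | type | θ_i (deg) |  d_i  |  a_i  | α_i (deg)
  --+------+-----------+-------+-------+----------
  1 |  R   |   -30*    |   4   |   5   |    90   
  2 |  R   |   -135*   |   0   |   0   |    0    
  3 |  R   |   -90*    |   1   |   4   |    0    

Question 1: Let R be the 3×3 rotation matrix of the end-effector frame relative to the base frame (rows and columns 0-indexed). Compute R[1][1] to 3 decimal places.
0.354

End-effector y-axis (col 1 of R) = (-0.6124,0.3536,-0.7071)
R[1][1] = 0.3536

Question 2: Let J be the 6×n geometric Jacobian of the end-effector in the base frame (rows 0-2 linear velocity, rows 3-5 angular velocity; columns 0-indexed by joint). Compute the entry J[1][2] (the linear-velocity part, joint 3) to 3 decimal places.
axis z_2 = (-0.5000,-0.8660,0.0000); lever o_n−o_2 = (-2.9495,0.5482,2.8284)
cross product → J_v[:, 2] = (-2.4495,1.4142,-2.8284)
J_ω[:, 2] = z_2
entry J[1][2] = 1.4142

1.414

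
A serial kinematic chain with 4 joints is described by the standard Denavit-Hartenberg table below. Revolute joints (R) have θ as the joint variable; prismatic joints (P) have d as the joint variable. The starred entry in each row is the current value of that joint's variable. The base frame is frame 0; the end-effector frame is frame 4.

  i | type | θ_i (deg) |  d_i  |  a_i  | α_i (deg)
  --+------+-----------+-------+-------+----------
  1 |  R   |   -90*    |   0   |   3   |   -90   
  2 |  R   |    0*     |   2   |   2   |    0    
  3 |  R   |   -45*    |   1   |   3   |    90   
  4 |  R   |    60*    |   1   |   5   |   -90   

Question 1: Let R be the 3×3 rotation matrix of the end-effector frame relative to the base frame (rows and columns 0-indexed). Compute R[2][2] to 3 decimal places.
-0.612

End-effector z-axis (col 2 of R) = (0.5000,0.6124,-0.6124)
R[2][2] = -0.6124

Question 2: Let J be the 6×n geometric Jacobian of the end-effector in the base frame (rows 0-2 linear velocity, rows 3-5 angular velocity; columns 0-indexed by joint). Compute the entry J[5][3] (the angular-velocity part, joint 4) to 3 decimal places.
0.707

axis z_3 = (-0.0000,0.7071,0.7071); lever o_n−o_3 = (4.3301,-1.0607,2.4749)
cross product → J_v[:, 3] = (2.5000,3.0619,-3.0619)
J_ω[:, 3] = z_3
entry J[5][3] = 0.7071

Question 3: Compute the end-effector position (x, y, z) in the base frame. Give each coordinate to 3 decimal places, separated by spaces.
7.330 -8.182 4.596

after link 1: o_1 = (0.0000, -3.0000, 0.0000)
after link 2: o_2 = (2.0000, -5.0000, 0.0000)
after link 3: o_3 = (3.0000, -7.1213, 2.1213)
after link 4: o_4 = (7.3301, -8.1820, 4.5962)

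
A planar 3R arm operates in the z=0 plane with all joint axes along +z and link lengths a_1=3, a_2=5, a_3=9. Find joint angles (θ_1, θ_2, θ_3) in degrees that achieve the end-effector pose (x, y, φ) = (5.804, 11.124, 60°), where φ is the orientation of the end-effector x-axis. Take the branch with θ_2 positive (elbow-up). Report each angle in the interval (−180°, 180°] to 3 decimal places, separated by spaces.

wrist centre = target − a_3·(cos φ, sin φ) = (1.3040, 3.3298)
cos θ_2 = (12.7878−3²−5²)/(2·3·5) = -0.7071; θ_2 = 134.9973° (elbow-up)
β = atan2(3.3298,1.3040) = 68.6138°; ψ = atan2(3.5357,-0.5354) = 98.6102°
θ_1 = β − ψ = -29.9964°
θ_3 = φ − θ_1 − θ_2 = -45.0009° (wrapped to (-180°,180°])

-29.996 134.997 -45.001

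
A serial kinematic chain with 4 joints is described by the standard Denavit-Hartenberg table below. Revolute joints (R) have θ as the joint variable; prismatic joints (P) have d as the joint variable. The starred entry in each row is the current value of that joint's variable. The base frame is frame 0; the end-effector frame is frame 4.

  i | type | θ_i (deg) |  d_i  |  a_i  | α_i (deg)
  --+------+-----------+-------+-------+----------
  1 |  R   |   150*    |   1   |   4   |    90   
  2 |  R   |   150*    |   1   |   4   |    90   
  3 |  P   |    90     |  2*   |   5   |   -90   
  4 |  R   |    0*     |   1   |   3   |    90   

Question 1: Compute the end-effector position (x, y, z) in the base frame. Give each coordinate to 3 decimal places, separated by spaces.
2.420 8.995 4.232

after link 1: o_1 = (-3.4641, 2.0000, 1.0000)
after link 2: o_2 = (0.0359, 1.1340, 3.0000)
after link 3: o_3 = (1.6699, 5.9641, 4.7321)
after link 4: o_4 = (2.4199, 8.9952, 4.2321)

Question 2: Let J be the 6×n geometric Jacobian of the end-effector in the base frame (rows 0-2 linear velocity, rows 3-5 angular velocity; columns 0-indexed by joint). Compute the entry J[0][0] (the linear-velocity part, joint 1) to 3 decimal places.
-8.995

axis z_0 = ẑ; lever o_n−o_0 = (2.4199,8.9952,4.2321)
cross product → J_v[:, 0] = (-8.9952,2.4199,0.0000)
J_ω[:, 0] = z_0
entry J[0][0] = -8.9952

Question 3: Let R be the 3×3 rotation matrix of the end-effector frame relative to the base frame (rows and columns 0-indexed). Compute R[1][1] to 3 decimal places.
0.433

End-effector y-axis (col 1 of R) = (-0.7500,0.4330,-0.5000)
R[1][1] = 0.4330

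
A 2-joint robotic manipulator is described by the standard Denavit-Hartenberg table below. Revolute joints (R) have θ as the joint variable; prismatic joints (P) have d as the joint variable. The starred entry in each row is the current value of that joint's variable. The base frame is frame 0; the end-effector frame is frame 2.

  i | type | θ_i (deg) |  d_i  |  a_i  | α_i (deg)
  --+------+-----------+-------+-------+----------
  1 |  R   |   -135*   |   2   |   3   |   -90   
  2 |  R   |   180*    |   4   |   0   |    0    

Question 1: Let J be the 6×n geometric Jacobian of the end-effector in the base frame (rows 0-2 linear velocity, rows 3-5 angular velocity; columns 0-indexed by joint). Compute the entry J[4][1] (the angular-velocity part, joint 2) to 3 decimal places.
-0.707

axis z_1 = (0.7071,-0.7071,0.0000); lever o_n−o_1 = (2.8284,-2.8284,0.0000)
cross product → J_v[:, 1] = (-0.0000,-0.0000,0.0000)
J_ω[:, 1] = z_1
entry J[4][1] = -0.7071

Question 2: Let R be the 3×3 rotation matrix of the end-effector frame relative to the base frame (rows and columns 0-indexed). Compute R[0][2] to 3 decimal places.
0.707

End-effector z-axis (col 2 of R) = (0.7071,-0.7071,0.0000)
R[0][2] = 0.7071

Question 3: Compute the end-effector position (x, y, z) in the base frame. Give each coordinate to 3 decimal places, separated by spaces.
0.707 -4.950 2.000

after link 1: o_1 = (-2.1213, -2.1213, 2.0000)
after link 2: o_2 = (0.7071, -4.9497, 2.0000)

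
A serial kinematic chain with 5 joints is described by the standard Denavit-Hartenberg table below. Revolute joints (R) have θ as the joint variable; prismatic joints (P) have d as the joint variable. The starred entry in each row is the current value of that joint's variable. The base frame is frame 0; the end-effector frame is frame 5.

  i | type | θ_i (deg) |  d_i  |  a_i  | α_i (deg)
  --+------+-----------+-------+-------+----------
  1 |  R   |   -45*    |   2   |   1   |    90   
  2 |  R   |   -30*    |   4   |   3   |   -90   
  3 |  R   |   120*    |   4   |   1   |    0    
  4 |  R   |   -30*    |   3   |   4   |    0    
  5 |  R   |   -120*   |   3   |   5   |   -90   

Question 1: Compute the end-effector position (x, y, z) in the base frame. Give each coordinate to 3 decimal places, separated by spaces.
after link 1: o_1 = (0.7071, -0.7071, 2.0000)
after link 2: o_2 = (-0.2842, -5.3727, 0.5000)
after link 3: o_3 = (1.4362, -5.8683, 4.2141)
after link 4: o_4 = (5.3253, -4.1005, 6.8122)
after link 5: o_5 = (7.2698, -9.5806, 7.2452)

7.270 -9.581 7.245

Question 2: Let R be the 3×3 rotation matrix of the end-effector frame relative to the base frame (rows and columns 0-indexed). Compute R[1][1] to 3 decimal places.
0.354

End-effector y-axis (col 1 of R) = (-0.3536,0.3536,-0.8660)
R[1][1] = 0.3536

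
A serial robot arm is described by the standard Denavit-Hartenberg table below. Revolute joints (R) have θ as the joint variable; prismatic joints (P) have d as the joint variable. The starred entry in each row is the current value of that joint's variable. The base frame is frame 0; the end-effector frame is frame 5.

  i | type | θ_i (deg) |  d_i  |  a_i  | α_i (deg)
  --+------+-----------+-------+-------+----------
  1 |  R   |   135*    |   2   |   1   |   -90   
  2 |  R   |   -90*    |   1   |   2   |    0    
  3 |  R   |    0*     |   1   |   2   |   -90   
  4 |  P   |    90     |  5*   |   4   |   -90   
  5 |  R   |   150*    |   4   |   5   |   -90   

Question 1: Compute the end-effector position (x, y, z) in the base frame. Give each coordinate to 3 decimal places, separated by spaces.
-4.123 0.827 2.000

after link 1: o_1 = (-0.7071, 0.7071, 2.0000)
after link 2: o_2 = (-1.4142, 0.0000, 4.0000)
after link 3: o_3 = (-2.1213, -0.7071, 6.0000)
after link 4: o_4 = (-2.8284, 5.6569, 6.0000)
after link 5: o_5 = (-4.1225, 0.8272, 2.0000)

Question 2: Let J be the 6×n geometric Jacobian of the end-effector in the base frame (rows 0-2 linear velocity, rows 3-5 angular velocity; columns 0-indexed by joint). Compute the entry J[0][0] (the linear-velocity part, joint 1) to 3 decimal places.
-0.827

axis z_0 = ẑ; lever o_n−o_0 = (-4.1225,0.8272,2.0000)
cross product → J_v[:, 0] = (-0.8272,-4.1225,0.0000)
J_ω[:, 0] = z_0
entry J[0][0] = -0.8272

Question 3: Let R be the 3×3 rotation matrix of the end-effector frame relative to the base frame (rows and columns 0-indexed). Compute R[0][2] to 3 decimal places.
End-effector z-axis (col 2 of R) = (-0.9659,0.2588,-0.0000)
R[0][2] = -0.9659

-0.966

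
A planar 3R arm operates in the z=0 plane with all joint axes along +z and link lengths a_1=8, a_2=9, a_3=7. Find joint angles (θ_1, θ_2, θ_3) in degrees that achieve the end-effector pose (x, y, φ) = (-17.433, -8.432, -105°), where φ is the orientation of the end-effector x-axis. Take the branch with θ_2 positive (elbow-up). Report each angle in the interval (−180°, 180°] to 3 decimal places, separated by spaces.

162.206 45.005 47.790

wrist centre = target − a_3·(cos φ, sin φ) = (-15.6213, -1.6705)
cos θ_2 = (246.8146−8²−9²)/(2·8·9) = 0.7070; θ_2 = 45.0049° (elbow-up)
β = atan2(-1.6705,-15.6213) = -173.8961°; ψ = atan2(6.3645,14.3634) = 23.8984°
θ_1 = β − ψ = -197.7945°
θ_3 = φ − θ_1 − θ_2 = 47.7895° (wrapped to (-180°,180°])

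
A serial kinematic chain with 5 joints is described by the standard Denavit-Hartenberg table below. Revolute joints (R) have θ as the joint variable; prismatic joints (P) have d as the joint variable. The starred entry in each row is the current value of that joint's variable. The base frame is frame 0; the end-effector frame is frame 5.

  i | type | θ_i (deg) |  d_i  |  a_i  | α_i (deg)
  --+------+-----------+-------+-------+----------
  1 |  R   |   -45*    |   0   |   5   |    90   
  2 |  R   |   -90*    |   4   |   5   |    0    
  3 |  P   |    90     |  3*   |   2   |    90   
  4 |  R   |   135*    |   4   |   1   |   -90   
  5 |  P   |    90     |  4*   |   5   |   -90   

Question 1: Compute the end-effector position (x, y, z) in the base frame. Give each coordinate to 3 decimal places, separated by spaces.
-1.000 -5.899 -4.000

after link 1: o_1 = (3.5355, -3.5355, 0.0000)
after link 2: o_2 = (0.7071, -6.3640, -5.0000)
after link 3: o_3 = (0.0000, -9.8995, -5.0000)
after link 4: o_4 = (-1.0000, -9.8995, -9.0000)
after link 5: o_5 = (-1.0000, -5.8995, -4.0000)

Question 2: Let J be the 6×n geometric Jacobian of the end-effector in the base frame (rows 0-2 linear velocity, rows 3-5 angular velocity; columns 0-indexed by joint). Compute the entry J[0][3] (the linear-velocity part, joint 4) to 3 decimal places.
axis z_3 = (-0.0000,-0.0000,-1.0000); lever o_n−o_3 = (-1.0000,4.0000,1.0000)
cross product → J_v[:, 3] = (4.0000,1.0000,-0.0000)
J_ω[:, 3] = z_3
entry J[0][3] = 4.0000

4.000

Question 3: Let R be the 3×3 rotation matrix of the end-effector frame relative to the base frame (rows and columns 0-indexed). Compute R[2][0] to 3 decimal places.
1.000

End-effector x-axis (col 0 of R) = (0.0000,0.0000,1.0000)
R[2][0] = 1.0000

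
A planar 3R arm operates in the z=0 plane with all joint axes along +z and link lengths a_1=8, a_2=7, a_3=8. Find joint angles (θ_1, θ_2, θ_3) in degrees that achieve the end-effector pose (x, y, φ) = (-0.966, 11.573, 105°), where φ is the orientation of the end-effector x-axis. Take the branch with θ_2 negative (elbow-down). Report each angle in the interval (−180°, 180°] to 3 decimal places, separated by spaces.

135.003 -149.996 119.994

wrist centre = target − a_3·(cos φ, sin φ) = (1.1046, 3.8456)
cos θ_2 = (16.0086−8²−7²)/(2·8·7) = -0.8660; θ_2 = -149.9965° (elbow-down)
β = atan2(3.8456,1.1046) = 73.9746°; ψ = atan2(-3.5004,1.9380) = -61.0282°
θ_1 = β − ψ = 135.0028°
θ_3 = φ − θ_1 − θ_2 = 119.9937° (wrapped to (-180°,180°])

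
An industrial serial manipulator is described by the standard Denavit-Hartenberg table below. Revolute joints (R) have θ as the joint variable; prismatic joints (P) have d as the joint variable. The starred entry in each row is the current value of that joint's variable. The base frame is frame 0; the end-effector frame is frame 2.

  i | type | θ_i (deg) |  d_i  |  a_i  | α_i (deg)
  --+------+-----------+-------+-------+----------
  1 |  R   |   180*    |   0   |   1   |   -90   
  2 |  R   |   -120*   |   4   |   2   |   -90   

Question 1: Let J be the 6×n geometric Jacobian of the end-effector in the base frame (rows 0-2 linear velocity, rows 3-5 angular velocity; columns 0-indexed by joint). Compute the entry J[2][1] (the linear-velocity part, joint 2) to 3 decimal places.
1.000

axis z_1 = (-0.0000,-1.0000,0.0000); lever o_n−o_1 = (1.0000,-4.0000,1.7321)
cross product → J_v[:, 1] = (-1.7321,0.0000,1.0000)
J_ω[:, 1] = z_1
entry J[2][1] = 1.0000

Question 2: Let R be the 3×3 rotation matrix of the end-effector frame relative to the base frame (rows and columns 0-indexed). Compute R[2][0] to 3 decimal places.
End-effector x-axis (col 0 of R) = (0.5000,-0.0000,0.8660)
R[2][0] = 0.8660

0.866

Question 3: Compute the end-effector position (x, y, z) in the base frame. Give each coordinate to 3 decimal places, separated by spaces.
-0.000 -4.000 1.732

after link 1: o_1 = (-1.0000, 0.0000, 0.0000)
after link 2: o_2 = (-0.0000, -4.0000, 1.7321)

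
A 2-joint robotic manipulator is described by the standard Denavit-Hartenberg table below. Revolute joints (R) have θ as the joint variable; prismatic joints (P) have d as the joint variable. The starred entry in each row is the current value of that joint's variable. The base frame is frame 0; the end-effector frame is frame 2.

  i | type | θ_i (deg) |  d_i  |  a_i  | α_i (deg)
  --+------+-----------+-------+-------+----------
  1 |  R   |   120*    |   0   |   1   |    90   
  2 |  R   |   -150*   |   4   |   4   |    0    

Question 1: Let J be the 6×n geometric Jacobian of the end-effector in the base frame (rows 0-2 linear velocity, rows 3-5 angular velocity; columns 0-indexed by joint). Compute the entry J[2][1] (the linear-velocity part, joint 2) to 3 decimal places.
axis z_1 = (0.8660,0.5000,0.0000); lever o_n−o_1 = (5.1962,-1.0000,-2.0000)
cross product → J_v[:, 1] = (-1.0000,1.7321,-3.4641)
J_ω[:, 1] = z_1
entry J[2][1] = -3.4641

-3.464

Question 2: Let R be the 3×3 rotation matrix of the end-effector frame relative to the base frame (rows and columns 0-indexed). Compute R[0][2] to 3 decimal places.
0.866

End-effector z-axis (col 2 of R) = (0.8660,0.5000,0.0000)
R[0][2] = 0.8660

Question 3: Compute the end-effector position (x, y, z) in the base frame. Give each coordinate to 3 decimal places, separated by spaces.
after link 1: o_1 = (-0.5000, 0.8660, 0.0000)
after link 2: o_2 = (4.6962, -0.1340, -2.0000)

4.696 -0.134 -2.000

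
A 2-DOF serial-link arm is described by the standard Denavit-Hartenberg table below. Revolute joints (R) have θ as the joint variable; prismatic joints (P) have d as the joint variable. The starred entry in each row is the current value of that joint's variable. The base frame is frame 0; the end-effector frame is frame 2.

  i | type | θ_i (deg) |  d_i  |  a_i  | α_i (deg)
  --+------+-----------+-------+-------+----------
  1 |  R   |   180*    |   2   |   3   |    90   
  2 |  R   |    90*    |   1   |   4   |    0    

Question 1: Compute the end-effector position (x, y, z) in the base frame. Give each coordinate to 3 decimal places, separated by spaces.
after link 1: o_1 = (-3.0000, 0.0000, 2.0000)
after link 2: o_2 = (-3.0000, 1.0000, 6.0000)

-3.000 1.000 6.000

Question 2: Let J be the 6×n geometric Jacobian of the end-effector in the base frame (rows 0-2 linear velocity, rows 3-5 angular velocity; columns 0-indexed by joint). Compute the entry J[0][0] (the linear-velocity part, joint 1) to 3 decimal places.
-1.000

axis z_0 = ẑ; lever o_n−o_0 = (-3.0000,1.0000,6.0000)
cross product → J_v[:, 0] = (-1.0000,-3.0000,0.0000)
J_ω[:, 0] = z_0
entry J[0][0] = -1.0000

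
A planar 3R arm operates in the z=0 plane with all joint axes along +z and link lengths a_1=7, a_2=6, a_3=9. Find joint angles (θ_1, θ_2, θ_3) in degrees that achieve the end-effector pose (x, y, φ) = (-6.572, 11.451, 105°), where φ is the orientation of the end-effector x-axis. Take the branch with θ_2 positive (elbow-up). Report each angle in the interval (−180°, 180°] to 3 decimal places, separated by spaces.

wrist centre = target − a_3·(cos φ, sin φ) = (-4.2426, 2.7577)
cos θ_2 = (25.6046−7²−6²)/(2·7·6) = -0.7071; θ_2 = 134.9985° (elbow-up)
β = atan2(2.7577,-4.2426) = 146.9765°; ψ = atan2(4.2428,2.7575) = 56.9791°
θ_1 = β − ψ = 89.9974°
θ_3 = φ − θ_1 − θ_2 = -119.9958° (wrapped to (-180°,180°])

89.997 134.998 -119.996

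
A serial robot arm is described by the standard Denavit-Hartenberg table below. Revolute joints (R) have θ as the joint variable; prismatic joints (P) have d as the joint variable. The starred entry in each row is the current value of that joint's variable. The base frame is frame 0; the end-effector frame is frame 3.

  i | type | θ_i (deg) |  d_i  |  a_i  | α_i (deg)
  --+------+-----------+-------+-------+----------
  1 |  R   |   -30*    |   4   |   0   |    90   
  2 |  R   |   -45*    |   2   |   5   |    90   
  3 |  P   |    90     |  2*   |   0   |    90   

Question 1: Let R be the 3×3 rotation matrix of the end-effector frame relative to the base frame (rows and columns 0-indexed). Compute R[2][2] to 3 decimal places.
End-effector z-axis (col 2 of R) = (0.6124,-0.3536,-0.7071)
R[2][2] = -0.7071

-0.707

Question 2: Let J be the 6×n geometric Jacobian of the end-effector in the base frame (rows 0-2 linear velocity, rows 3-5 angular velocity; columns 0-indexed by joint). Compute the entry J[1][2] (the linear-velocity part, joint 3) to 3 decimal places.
prismatic axis z_2 = (-0.6124,0.3536,-0.7071)
J_v[:, 2] = z_2; J_ω[:, 2] = (0,0,0)
entry J[1][2] = 0.3536

0.354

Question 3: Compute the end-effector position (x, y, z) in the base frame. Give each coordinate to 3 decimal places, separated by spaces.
0.837 -2.793 -0.950

after link 1: o_1 = (0.0000, 0.0000, 4.0000)
after link 2: o_2 = (2.0619, -3.4998, 0.4645)
after link 3: o_3 = (0.8371, -2.7927, -0.9497)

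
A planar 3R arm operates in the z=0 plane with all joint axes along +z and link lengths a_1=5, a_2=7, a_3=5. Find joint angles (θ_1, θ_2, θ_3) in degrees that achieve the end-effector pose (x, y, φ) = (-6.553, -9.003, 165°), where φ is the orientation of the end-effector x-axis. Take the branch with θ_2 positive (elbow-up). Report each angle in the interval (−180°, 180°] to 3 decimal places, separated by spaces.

wrist centre = target − a_3·(cos φ, sin φ) = (-1.7234, -10.2971)
cos θ_2 = (109.0002−5²−7²)/(2·5·7) = 0.5000; θ_2 = 59.9998° (elbow-up)
β = atan2(-10.2971,-1.7234) = -99.5012°; ψ = atan2(6.0622,8.5000) = 35.4963°
θ_1 = β − ψ = -134.9975°
θ_3 = φ − θ_1 − θ_2 = -120.0023° (wrapped to (-180°,180°])

-134.997 60.000 -120.002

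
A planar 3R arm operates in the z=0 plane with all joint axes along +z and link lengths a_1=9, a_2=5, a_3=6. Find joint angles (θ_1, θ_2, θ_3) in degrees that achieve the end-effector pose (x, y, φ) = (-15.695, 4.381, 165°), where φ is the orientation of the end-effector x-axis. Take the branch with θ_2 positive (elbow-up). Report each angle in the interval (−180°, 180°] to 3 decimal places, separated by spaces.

wrist centre = target − a_3·(cos φ, sin φ) = (-9.8994, 2.8281)
cos θ_2 = (105.9971−9²−5²)/(2·9·5) = -0.0000; θ_2 = 90.0019° (elbow-up)
β = atan2(2.8281,-9.8994) = 164.0564°; ψ = atan2(5.0000,8.9998) = 29.0550°
θ_1 = β − ψ = 135.0013°
θ_3 = φ − θ_1 − θ_2 = -60.0032° (wrapped to (-180°,180°])

135.001 90.002 -60.003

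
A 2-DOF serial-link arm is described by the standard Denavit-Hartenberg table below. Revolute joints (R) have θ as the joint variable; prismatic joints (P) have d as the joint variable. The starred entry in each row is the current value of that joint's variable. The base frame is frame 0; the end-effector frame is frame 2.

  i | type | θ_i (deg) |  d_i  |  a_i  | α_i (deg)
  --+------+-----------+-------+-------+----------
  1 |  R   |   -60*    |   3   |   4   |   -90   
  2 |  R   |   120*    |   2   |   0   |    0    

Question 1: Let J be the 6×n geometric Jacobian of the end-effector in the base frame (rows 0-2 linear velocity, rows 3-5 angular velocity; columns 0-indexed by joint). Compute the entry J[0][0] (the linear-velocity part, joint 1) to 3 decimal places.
2.464

axis z_0 = ẑ; lever o_n−o_0 = (3.7321,-2.4641,3.0000)
cross product → J_v[:, 0] = (2.4641,3.7321,-0.0000)
J_ω[:, 0] = z_0
entry J[0][0] = 2.4641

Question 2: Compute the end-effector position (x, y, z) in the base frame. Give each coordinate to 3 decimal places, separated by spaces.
3.732 -2.464 3.000

after link 1: o_1 = (2.0000, -3.4641, 3.0000)
after link 2: o_2 = (3.7321, -2.4641, 3.0000)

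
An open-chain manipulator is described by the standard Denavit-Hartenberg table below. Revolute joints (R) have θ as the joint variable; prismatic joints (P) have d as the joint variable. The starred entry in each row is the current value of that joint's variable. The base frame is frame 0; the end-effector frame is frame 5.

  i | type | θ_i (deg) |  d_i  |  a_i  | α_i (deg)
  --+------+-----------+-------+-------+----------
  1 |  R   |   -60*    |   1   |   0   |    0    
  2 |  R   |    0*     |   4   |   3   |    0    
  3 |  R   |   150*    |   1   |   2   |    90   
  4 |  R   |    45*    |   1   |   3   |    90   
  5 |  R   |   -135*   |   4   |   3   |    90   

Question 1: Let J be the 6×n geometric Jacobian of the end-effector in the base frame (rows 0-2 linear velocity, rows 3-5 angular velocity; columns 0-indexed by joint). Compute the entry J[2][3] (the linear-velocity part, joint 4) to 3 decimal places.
3.450

axis z_3 = (1.0000,0.0000,0.0000); lever o_n−o_3 = (-1.1213,3.4497,-2.2071)
cross product → J_v[:, 3] = (-0.0000,2.2071,3.4497)
J_ω[:, 3] = z_3
entry J[2][3] = 3.4497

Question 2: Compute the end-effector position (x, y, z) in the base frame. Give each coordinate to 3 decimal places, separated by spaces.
0.379 2.852 3.793

after link 1: o_1 = (0.0000, 0.0000, 1.0000)
after link 2: o_2 = (1.5000, -2.5981, 5.0000)
after link 3: o_3 = (1.5000, -0.5981, 6.0000)
after link 4: o_4 = (2.5000, 1.5232, 8.1213)
after link 5: o_5 = (0.3787, 2.8517, 3.7929)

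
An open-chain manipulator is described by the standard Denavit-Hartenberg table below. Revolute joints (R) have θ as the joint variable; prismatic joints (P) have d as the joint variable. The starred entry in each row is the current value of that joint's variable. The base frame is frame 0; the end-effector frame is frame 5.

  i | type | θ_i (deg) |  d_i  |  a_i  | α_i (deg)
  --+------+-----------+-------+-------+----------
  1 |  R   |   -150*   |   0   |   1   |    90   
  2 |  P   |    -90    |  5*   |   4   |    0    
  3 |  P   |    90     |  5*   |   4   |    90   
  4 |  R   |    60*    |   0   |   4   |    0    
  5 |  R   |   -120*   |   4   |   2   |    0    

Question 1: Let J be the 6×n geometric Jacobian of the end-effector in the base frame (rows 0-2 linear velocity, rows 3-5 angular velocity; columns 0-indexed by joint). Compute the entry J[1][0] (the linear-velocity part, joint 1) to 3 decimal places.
-12.794

axis z_0 = ẑ; lever o_n−o_0 = (-12.7942,6.1603,-8.0000)
cross product → J_v[:, 0] = (-6.1603,-12.7942,0.0000)
J_ω[:, 0] = z_0
entry J[1][0] = -12.7942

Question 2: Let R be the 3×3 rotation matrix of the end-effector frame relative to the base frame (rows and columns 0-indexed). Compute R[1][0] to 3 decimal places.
End-effector x-axis (col 0 of R) = (-0.0000,-1.0000,-0.0000)
R[1][0] = -1.0000

-1.000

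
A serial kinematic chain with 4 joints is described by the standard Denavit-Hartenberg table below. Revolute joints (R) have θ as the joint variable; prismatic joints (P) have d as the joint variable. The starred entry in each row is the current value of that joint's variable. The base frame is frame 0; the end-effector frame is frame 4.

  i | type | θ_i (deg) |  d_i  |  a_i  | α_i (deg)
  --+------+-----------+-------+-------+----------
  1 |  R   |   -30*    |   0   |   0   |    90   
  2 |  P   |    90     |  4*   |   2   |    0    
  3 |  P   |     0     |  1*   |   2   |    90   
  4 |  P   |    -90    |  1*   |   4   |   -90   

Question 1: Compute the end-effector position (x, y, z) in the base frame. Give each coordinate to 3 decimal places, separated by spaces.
after link 1: o_1 = (0.0000, 0.0000, 0.0000)
after link 2: o_2 = (-2.0000, -3.4641, 2.0000)
after link 3: o_3 = (-2.5000, -4.3301, 4.0000)
after link 4: o_4 = (0.3660, -1.3660, 4.0000)

0.366 -1.366 4.000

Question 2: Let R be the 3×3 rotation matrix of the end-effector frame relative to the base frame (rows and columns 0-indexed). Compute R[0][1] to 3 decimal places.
-0.866

End-effector y-axis (col 1 of R) = (-0.8660,0.5000,0.0000)
R[0][1] = -0.8660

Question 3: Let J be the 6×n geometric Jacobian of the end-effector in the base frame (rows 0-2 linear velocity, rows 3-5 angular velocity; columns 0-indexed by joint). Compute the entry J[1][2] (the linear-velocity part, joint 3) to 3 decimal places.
prismatic axis z_2 = (-0.5000,-0.8660,0.0000)
J_v[:, 2] = z_2; J_ω[:, 2] = (0,0,0)
entry J[1][2] = -0.8660

-0.866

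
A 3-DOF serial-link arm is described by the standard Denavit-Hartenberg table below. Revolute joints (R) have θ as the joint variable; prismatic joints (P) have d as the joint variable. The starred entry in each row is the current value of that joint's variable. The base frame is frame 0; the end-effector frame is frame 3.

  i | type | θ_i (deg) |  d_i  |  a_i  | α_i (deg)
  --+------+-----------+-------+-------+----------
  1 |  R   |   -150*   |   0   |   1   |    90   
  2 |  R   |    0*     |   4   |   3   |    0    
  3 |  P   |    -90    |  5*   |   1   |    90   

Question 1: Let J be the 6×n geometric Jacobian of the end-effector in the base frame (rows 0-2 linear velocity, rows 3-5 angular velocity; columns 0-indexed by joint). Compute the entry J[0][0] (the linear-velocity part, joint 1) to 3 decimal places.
-5.794

axis z_0 = ẑ; lever o_n−o_0 = (-7.9641,5.7942,-1.0000)
cross product → J_v[:, 0] = (-5.7942,-7.9641,0.0000)
J_ω[:, 0] = z_0
entry J[0][0] = -5.7942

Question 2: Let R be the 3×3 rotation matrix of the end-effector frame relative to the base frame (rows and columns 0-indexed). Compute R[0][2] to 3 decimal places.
End-effector z-axis (col 2 of R) = (0.8660,0.5000,-0.0000)
R[0][2] = 0.8660

0.866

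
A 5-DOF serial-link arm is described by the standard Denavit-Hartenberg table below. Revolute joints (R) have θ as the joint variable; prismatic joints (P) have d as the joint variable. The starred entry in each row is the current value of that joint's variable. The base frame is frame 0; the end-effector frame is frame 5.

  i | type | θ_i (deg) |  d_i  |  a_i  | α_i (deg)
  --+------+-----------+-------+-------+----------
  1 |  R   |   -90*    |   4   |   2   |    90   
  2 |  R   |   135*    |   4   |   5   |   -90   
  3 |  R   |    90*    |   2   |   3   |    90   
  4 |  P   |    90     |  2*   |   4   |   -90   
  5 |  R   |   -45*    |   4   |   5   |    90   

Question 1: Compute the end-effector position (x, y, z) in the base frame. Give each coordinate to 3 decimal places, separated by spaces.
after link 1: o_1 = (0.0000, -2.0000, 4.0000)
after link 2: o_2 = (-4.0000, 1.5355, 7.5355)
after link 3: o_3 = (-1.0000, 2.9497, 6.1213)
after link 4: o_4 = (-1.0000, 7.1924, 4.7071)
after link 5: o_5 = (-5.0000, 12.1924, 4.7071)

-5.000 12.192 4.707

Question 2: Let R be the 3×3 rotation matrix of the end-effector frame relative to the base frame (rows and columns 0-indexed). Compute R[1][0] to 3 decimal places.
1.000

End-effector x-axis (col 0 of R) = (-0.0000,1.0000,0.0000)
R[1][0] = 1.0000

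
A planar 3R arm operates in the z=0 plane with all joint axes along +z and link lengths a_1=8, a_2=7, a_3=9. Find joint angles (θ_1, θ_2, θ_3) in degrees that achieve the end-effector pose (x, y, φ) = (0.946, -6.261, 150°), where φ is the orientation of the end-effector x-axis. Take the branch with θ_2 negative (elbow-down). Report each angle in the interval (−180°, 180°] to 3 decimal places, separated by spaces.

wrist centre = target − a_3·(cos φ, sin φ) = (8.7402, -10.7610)
cos θ_2 = (192.1907−8²−7²)/(2·8·7) = 0.7071; θ_2 = -45.0038° (elbow-down)
β = atan2(-10.7610,8.7402) = -50.9160°; ψ = atan2(-4.9501,12.9494) = -20.9200°
θ_1 = β − ψ = -29.9961°
θ_3 = φ − θ_1 − θ_2 = -135.0001° (wrapped to (-180°,180°])

-29.996 -45.004 -135.000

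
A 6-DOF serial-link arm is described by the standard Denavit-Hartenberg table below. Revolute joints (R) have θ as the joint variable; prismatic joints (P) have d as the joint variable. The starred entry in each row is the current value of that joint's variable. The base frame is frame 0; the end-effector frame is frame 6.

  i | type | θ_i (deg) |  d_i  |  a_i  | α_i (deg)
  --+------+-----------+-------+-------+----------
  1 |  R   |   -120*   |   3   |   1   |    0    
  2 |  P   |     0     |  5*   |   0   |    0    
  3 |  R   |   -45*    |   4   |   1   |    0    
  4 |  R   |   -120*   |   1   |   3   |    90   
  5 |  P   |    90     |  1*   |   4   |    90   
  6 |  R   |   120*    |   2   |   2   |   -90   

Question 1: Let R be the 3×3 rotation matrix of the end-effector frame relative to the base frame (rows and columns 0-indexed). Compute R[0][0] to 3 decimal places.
End-effector x-axis (col 0 of R) = (0.8365,-0.2241,-0.5000)
R[0][0] = 0.8365

0.837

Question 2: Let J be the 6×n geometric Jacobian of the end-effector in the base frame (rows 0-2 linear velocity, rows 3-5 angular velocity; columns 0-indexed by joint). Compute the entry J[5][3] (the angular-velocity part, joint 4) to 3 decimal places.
axis z_3 = (0.0000,0.0000,1.0000); lever o_n−o_3 = (3.9331,4.1225,4.0000)
cross product → J_v[:, 3] = (-4.1225,3.9331,0.0000)
J_ω[:, 3] = z_3
entry J[5][3] = 1.0000

1.000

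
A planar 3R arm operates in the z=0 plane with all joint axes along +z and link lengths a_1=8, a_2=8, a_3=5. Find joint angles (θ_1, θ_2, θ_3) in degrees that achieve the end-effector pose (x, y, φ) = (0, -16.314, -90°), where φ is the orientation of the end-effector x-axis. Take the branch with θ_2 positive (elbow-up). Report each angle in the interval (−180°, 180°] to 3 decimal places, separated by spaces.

wrist centre = target − a_3·(cos φ, sin φ) = (-0.0000, -11.3140)
cos θ_2 = (128.0066−8²−8²)/(2·8·8) = 0.0001; θ_2 = 89.9970° (elbow-up)
β = atan2(-11.3140,-0.0000) = -90.0000°; ψ = atan2(8.0000,8.0004) = 44.9985°
θ_1 = β − ψ = -134.9985°
θ_3 = φ − θ_1 − θ_2 = -44.9985° (wrapped to (-180°,180°])

-134.999 89.997 -44.999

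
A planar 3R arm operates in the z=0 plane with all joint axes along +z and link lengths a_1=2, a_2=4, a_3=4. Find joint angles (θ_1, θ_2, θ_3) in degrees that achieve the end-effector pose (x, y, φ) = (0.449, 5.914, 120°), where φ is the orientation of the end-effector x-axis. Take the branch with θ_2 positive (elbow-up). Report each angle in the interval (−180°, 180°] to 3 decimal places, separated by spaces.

wrist centre = target − a_3·(cos φ, sin φ) = (2.4490, 2.4499)
cos θ_2 = (11.9996−2²−4²)/(2·2·4) = -0.5000; θ_2 = 120.0016° (elbow-up)
β = atan2(2.4499,2.4490) = 45.0105°; ψ = atan2(3.4640,-0.0001) = 90.0016°
θ_1 = β − ψ = -44.9911°
θ_3 = φ − θ_1 − θ_2 = 44.9895° (wrapped to (-180°,180°])

-44.991 120.002 44.989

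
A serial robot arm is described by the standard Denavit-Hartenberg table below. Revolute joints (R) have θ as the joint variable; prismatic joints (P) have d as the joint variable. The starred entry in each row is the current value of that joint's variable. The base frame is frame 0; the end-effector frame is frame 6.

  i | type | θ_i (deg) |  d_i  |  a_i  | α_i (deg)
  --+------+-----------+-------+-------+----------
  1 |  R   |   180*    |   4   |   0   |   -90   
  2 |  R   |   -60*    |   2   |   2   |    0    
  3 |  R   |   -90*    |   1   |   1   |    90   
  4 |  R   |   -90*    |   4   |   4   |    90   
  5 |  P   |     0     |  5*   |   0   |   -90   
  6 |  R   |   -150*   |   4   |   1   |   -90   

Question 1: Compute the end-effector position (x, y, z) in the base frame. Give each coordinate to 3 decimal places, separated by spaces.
after link 1: o_1 = (0.0000, 0.0000, 4.0000)
after link 2: o_2 = (-1.0000, -2.0000, 5.7321)
after link 3: o_3 = (-0.1340, -3.0000, 6.2321)
after link 4: o_4 = (1.8660, 1.0000, 2.7679)
after link 5: o_5 = (-2.4641, 1.0000, 0.2679)
after link 6: o_6 = (-0.8971, 0.1340, -3.4462)

-0.897 0.134 -3.446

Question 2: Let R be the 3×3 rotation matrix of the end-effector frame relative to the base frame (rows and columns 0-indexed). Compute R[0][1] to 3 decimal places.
-0.500

End-effector y-axis (col 1 of R) = (-0.5000,0.0000,0.8660)
R[0][1] = -0.5000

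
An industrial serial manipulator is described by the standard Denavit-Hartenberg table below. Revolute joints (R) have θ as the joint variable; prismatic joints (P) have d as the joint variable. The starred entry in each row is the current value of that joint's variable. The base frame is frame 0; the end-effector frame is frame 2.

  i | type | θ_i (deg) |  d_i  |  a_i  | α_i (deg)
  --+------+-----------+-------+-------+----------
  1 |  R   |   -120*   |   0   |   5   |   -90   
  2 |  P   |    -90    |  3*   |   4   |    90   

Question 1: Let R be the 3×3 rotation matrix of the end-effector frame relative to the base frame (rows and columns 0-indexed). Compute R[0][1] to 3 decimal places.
0.866

End-effector y-axis (col 1 of R) = (0.8660,-0.5000,0.0000)
R[0][1] = 0.8660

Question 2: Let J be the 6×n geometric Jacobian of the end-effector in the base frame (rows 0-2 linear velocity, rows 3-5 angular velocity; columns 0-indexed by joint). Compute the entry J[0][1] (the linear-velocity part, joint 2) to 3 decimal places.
0.866

prismatic axis z_1 = (0.8660,-0.5000,0.0000)
J_v[:, 1] = z_1; J_ω[:, 1] = (0,0,0)
entry J[0][1] = 0.8660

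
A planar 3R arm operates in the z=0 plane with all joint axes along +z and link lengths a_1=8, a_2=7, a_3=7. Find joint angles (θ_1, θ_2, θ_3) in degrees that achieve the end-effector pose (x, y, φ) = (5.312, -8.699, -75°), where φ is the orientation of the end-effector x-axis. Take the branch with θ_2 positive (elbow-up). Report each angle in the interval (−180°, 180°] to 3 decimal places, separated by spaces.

-89.994 149.999 -135.005

wrist centre = target − a_3·(cos φ, sin φ) = (3.5003, -1.9375)
cos θ_2 = (16.0058−8²−7²)/(2·8·7) = -0.8660; θ_2 = 149.9993° (elbow-up)
β = atan2(-1.9375,3.5003) = -28.9661°; ψ = atan2(3.5001,1.9379) = 61.0283°
θ_1 = β − ψ = -89.9943°
θ_3 = φ − θ_1 − θ_2 = -135.0050° (wrapped to (-180°,180°])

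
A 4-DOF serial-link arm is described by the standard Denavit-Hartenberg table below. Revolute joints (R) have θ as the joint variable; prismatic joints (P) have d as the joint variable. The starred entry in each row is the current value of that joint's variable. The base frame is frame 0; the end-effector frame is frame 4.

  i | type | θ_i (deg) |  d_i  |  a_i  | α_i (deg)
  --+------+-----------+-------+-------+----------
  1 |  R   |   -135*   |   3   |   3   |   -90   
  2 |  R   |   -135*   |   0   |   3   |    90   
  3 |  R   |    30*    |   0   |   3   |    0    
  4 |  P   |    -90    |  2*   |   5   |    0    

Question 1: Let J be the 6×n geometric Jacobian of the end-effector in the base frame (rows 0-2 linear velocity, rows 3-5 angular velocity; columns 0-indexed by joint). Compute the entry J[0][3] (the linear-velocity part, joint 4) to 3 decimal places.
prismatic axis z_3 = (0.5000,0.5000,-0.7071)
J_v[:, 3] = z_3; J_ω[:, 3] = (0,0,0)
entry J[0][3] = 0.5000

0.500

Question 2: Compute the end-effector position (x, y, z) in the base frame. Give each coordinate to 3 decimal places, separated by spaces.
after link 1: o_1 = (-2.1213, -2.1213, 3.0000)
after link 2: o_2 = (-0.6213, -0.6213, 5.1213)
after link 3: o_3 = (1.7384, -0.3829, 6.9584)
after link 4: o_4 = (0.9265, 4.9289, 7.3120)

0.927 4.929 7.312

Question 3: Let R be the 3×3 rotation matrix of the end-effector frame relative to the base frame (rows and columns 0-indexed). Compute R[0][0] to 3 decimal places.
End-effector x-axis (col 0 of R) = (-0.3624,0.8624,0.3536)
R[0][0] = -0.3624

-0.362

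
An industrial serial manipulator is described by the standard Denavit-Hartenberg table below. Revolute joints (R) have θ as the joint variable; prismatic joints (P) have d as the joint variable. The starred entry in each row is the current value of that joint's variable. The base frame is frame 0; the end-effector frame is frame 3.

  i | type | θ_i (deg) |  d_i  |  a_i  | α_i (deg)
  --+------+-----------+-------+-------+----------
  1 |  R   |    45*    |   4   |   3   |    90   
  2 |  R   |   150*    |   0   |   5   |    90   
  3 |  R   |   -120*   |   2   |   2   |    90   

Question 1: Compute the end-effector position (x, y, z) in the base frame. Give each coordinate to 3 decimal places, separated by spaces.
after link 1: o_1 = (2.1213, 2.1213, 4.0000)
after link 2: o_2 = (-0.9405, -0.9405, 6.5000)
after link 3: o_3 = (-0.8458, 1.6037, 7.7321)

-0.846 1.604 7.732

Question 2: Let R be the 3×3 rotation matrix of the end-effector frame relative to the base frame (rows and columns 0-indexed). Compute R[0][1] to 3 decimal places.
0.354

End-effector y-axis (col 1 of R) = (0.3536,0.3536,0.8660)
R[0][1] = 0.3536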